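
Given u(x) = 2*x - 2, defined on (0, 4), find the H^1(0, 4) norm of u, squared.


||u||_{H^1}^2 = 160/3

The H^1 norm (squared) on an interval (0, L) is
  ||u||_{H^1}^2 = ∫_0^L u(x)^2 dx + ∫_0^L u'(x)^2 dx.
Compute u'(x) = 2.
Then u(x)^2 = 4*x**2 - 8*x + 4 and u'(x)^2 = 4.
Integrate each monomial from 0 to 4 using ∫_0^4 c·x^n dx = c·4^(n+1)/(n+1):
  ∫_0^4 u(x)^2 dx = ∫_0^4 (4*x^2 - 8*x + 4) dx. Term by term:
    ∫_0^4 4*x^2 dx = 256/3;  ∫_0^4 -8*x dx = -64;  ∫_0^4 4 dx = 16.
  Sum: 256/3 − 64 + 16 = 112/3.
  ∫_0^4 u'(x)^2 dx = ∫_0^4 (4) dx. Term by term:
    ∫_0^4 4 dx = 16.
Adding: ||u||_{H^1}^2 = 112/3 + 16 = 160/3.


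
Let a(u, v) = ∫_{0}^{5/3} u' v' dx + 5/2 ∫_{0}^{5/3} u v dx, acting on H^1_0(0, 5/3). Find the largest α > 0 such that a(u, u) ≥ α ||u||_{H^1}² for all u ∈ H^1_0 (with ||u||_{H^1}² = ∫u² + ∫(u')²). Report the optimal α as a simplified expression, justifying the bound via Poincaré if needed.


α = 1

Coercivity of a(·,·) on H^1_0(0, 5/3) means a(u, u) ≥ α ||u||_{H^1}² for every u ∈ H^1_0.
The interval has length L = 5/3, and Poincaré/coercivity depend only on L. Here a(u, u) = ∫(u')² + (5/2)·∫u².
Here c = 5/2 ≥ 1, so a(u,u) = ∫(u')² + c∫u² ≥ ∫(u')² + ∫u² = ||u||_{H^1}², i.e. α = 1 works. No larger α is possible: a(u,u) ≥ α||u||_{H^1}² means (1−α)∫(u')² ≥ (α−c)∫u², and for the modes u_n = sin(nπ(x−x₀)/L) (x₀ the left endpoint) one has ∫u_n²/∫(u_n')² = (L/(nπ))² → 0, so a(u_n,u_n)/||u_n||_{H^1}² → 1. Hence the optimal constant is α = 1.
Therefore α = 1.


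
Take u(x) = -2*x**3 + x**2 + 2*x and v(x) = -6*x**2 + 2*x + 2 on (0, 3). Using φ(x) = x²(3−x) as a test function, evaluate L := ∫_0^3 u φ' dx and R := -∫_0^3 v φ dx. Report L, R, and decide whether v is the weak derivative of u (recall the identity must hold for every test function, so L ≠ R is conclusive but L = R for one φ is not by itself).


LHS = 108, RHS = 108. Yes, v = u' weakly.

u(x) = -2*x**3 + x**2 + 2*x, classical derivative u'(x) = -6*x**2 + 2*x + 2.
φ(x) = x²(3−x), so φ'(x) = 3*x*(2 - x).
Note φ(0) = φ(3) = 0, so the boundary term u·φ vanishes.
LHS = ∫_0^3 u(x) φ'(x) dx = ∫_0^3 (6*x^5 - 15*x^4 + 12*x^2) dx. Term by term:
  ∫_0^3 6*x^5 dx = 729;  ∫_0^3 -15*x^4 dx = -729;  ∫_0^3 12*x^2 dx = 108.
Sum: 729 − 729 + 108 = 108.
So LHS = 108.
∫_0^3 v(x) φ(x) dx = ∫_0^3 (6*x^5 - 20*x^4 + 4*x^3 + 6*x^2) dx. Term by term:
  ∫_0^3 6*x^5 dx = 729;  ∫_0^3 -20*x^4 dx = -972;  ∫_0^3 4*x^3 dx = 81;
  ∫_0^3 6*x^2 dx = 54.
Sum: 729 − 972 + 81 + 54 = -108.
So RHS = -∫_0^3 v(x) φ(x) dx = 108.
LHS = RHS, so the identity holds for this test φ.
Moreover u is smooth here and v(x) = u'(x) = -6*x**2 + 2*x + 2 pointwise, so the identity holds for every test function. Hence v is the weak derivative of u.


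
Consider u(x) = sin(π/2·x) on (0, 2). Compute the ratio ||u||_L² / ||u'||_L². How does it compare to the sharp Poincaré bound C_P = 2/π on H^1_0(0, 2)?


||u||_L² / ||u'||_L² = 2/π = C_P.

u(x) = sin(π/2·x), so u'(x) = π*cos(π*x/2)/2.
Writing u(x) = A·sin(kπx/L) with A = 1 and k = 1, use ∫_0^L sin²(kπx/L) dx = L/2 and ∫_0^L cos²(kπx/L) dx = L/2.
u² = 1·sin²(π/2·x) and (u')² = π^2/4·cos²(π/2·x), and each of sin², cos² integrates to L/2 = 1 over (0, 2).
∫_0^2 u² dx = 1, so ||u||_L² = 1.
∫_0^2 (u')² dx = π^2/4, so ||u'||_L² = π/2.
Ratio ||u||_L² / ||u'||_L² = 2/π.
Sharp Poincaré constant on H^1_0(0, 2) is C_P = L/π = 2/π, achieved by sin(π/2·x).
This is the k = 1 eigenfunction (up to amplitude), so the ratio equals the sharp Poincaré constant exactly.


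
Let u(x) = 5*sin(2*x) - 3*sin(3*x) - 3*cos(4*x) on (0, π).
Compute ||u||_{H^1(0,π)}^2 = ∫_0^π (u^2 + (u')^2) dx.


||u||_{H^1(0,π)}^2 = -1836/7 + 184*π

u'(x) = 12*sin(4*x) + 10*cos(2*x) - 9*cos(3*x).
Expand u² and (u')² and integrate term by term on (0, π), using: for integers n ≥ 1, ∫_0^π sin²(nx) dx = ∫_0^π cos²(nx) dx = π/2; for n ≠ n', ∫_0^π sin(nx)sin(n'x) dx = ∫_0^π cos(nx)cos(n'x) dx = 0; and by product-to-sum, ∫_0^π sin(nx)cos(n'x) dx = ½∫_0^π [sin((n+n')x) + sin((n−n')x)] dx, which is 0 when n+n' is even and 2n/(n²−n'²) when n+n' is odd (it need not vanish on (0, π)).
  u² squared terms: (-3)²·∫cos(4x)² dx = 9·π/2 = 9*π/2;  (-3)²·∫sin(3x)² dx = 9·π/2 = 9*π/2;  (5)²·∫sin(2x)² dx = 25·π/2 = 25*π/2.
  u² cross terms: 2·(-3)·(-3)·∫cos(4x)·sin(3x) dx = 18·(-6/7) = -108/7;  2·(-3)·(5)·∫cos(4x)·sin(2x) dx = -30·(0) = 0;  2·(-3)·(5)·∫sin(3x)·sin(2x) dx = -30·(0) = 0.
  So ∫_0^π u² dx = 9*π/2 + 9*π/2 + 25*π/2 − 108/7 + 0 + 0 = -108/7 + 43*π/2.
  (u')² squared terms: (-9)²·∫cos(3x)² dx = 81·π/2 = 81*π/2;  (10)²·∫cos(2x)² dx = 100·π/2 = 50*π;  (12)²·∫sin(4x)² dx = 144·π/2 = 72*π.
  (u')² cross terms: 2·(-9)·(10)·∫cos(3x)·cos(2x) dx = -180·(0) = 0;  2·(-9)·(12)·∫cos(3x)·sin(4x) dx = -216·(8/7) = -1728/7;  2·(10)·(12)·∫cos(2x)·sin(4x) dx = 240·(0) = 0.
  So ∫_0^π (u')² dx = 81*π/2 + 50*π + 72*π + 0 − 1728/7 + 0 = -1728/7 + 325*π/2.
||u||_{H^1}^2 = (-108/7 + 43*π/2) + (-1728/7 + 325*π/2) = -1836/7 + 184*π.


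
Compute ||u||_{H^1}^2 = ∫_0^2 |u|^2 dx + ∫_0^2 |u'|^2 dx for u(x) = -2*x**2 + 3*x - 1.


||u||_{H^1}^2 = 224/15

The H^1 norm (squared) on an interval (0, L) is
  ||u||_{H^1}^2 = ∫_0^L u(x)^2 dx + ∫_0^L u'(x)^2 dx.
Compute u'(x) = 3 - 4*x.
Then u(x)^2 = 4*x**4 - 12*x**3 + 13*x**2 - 6*x + 1 and u'(x)^2 = 16*x**2 - 24*x + 9.
Integrate each monomial from 0 to 2 using ∫_0^2 c·x^n dx = c·2^(n+1)/(n+1):
  ∫_0^2 u(x)^2 dx = ∫_0^2 (4*x^4 - 12*x^3 + 13*x^2 - 6*x + 1) dx. Term by term:
    ∫_0^2 4*x^4 dx = 128/5;  ∫_0^2 -12*x^3 dx = -48;  ∫_0^2 13*x^2 dx = 104/3;
    ∫_0^2 -6*x dx = -12;  ∫_0^2 1 dx = 2.
  Sum: 128/5 − 48 + 104/3 − 12 + 2 = 34/15.
  ∫_0^2 u'(x)^2 dx = ∫_0^2 (16*x^2 - 24*x + 9) dx. Term by term:
    ∫_0^2 16*x^2 dx = 128/3;  ∫_0^2 -24*x dx = -48;  ∫_0^2 9 dx = 18.
  Sum: 128/3 − 48 + 18 = 38/3.
Adding: ||u||_{H^1}^2 = 34/15 + 38/3 = 224/15.


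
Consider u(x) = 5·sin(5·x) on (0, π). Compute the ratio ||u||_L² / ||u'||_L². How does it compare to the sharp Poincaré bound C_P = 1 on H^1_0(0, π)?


||u||_L² / ||u'||_L² = 1/5 < C_P = 1.

u(x) = 5·sin(5·x), so u'(x) = 25*cos(5*x).
Writing u(x) = A·sin(kπx/L) with A = 5 and k = 5, use ∫_0^L sin²(kπx/L) dx = L/2 and ∫_0^L cos²(kπx/L) dx = L/2.
u² = 25·sin²(5·x) and (u')² = 625·cos²(5·x), and each of sin², cos² integrates to L/2 = π/2 over (0, π).
∫_0^π u² dx = 25*π/2, so ||u||_L² = 5*sqrt(2)*sqrt(π)/2.
∫_0^π (u')² dx = 625*π/2, so ||u'||_L² = 25*sqrt(2)*sqrt(π)/2.
Ratio ||u||_L² / ||u'||_L² = 1/5.
Sharp Poincaré constant on H^1_0(0, π) is C_P = L/π = 1, achieved by sin(x).
This is the k = 5 harmonic; the ratio L/(kπ) is strictly less than C_P = L/π, consistent with the sharp inequality ||u||_L² ≤ C_P ||u'||_L².


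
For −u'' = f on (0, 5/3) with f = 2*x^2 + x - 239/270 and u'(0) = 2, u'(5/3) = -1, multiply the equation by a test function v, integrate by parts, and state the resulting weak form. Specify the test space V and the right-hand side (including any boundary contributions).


V = H^1(0, 5/3) (v unrestricted at boundary; u is determined up to an additive constant); weak form: ∫_0^5/3 u'v' dx = ∫_0^5/3 (2*x^2 + x - 239/270) v dx − v(5/3) − 2·v(0) for all v ∈ V.

Multiply both sides by a test function v and integrate from 0 to 5/3:
  ∫_0^5/3 −u''(x) v(x) dx = ∫_0^5/3 f(x) v(x) dx.
Integrate the LHS by parts once:
  ∫_0^5/3 −u'' v dx = −[u'(x) v(x)]_0^5/3 + ∫_0^5/3 u'(x) v'(x) dx.
Thus ∫_0^5/3 u'(x) v'(x) dx = ∫_0^5/3 f(x) v(x) dx + [u'(x) v(x)]_0^5/3.
Choose V so that boundary terms are either known or forced to vanish.
u has inhomogeneous Neumann u'(0) = 2, u'(5/3) = -1. [u' v]_0^5/3 = (-1)·v(5/3) − (2)·v(0) = − v(5/3) − 2·v(0). Take V = H^1(0, 5/3); boundary term becomes part of RHS.
Weak formulation: find u (satisfying any essential BC) such that ∫_0^5/3 u'(x) v'(x) dx = ∫_0^5/3 f v dx − v(5/3) − 2·v(0) for all v ∈ V (Neumann data are natural BCs: they enter the RHS as boundary terms).
Substituting f(x) = 2*x^2 + x - 239/270, the right-hand side is ∫_0^5/3 (2*x^2 + x - 239/270) v dx − v(5/3) − 2·v(0).
Compatibility check (pure Neumann): taking v ≡ 1 ∈ V gives 0 = ∫_0^5/3 f dx + (-1) − (2), i.e. ∫_0^5/3 f dx must equal u'(0) − u'(5/3) = 3. Indeed ∫_0^5/3 (2*x^2 + x - 239/270) dx = 3, so the data are compatible. The solution is then unique only up to an additive constant (fix it e.g. by requiring ∫_0^5/3 u dx = 0).


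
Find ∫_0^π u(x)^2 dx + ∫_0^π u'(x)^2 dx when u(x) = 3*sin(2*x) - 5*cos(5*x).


||u||_{H^1(0,π)}^2 = 1040/7 + 695*π/2

u'(x) = 25*sin(5*x) + 6*cos(2*x).
Expand u² and (u')² and integrate term by term on (0, π), using: for integers n ≥ 1, ∫_0^π sin²(nx) dx = ∫_0^π cos²(nx) dx = π/2; for n ≠ n', ∫_0^π sin(nx)sin(n'x) dx = ∫_0^π cos(nx)cos(n'x) dx = 0; and by product-to-sum, ∫_0^π sin(nx)cos(n'x) dx = ½∫_0^π [sin((n+n')x) + sin((n−n')x)] dx, which is 0 when n+n' is even and 2n/(n²−n'²) when n+n' is odd (it need not vanish on (0, π)).
  u² squared terms: (-5)²·∫cos(5x)² dx = 25·π/2 = 25*π/2;  (3)²·∫sin(2x)² dx = 9·π/2 = 9*π/2.
  u² cross terms: 2·(-5)·(3)·∫cos(5x)·sin(2x) dx = -30·(-4/21) = 40/7.
  So ∫_0^π u² dx = 25*π/2 + 9*π/2 + 40/7 = 40/7 + 17*π.
  (u')² squared terms: (6)²·∫cos(2x)² dx = 36·π/2 = 18*π;  (25)²·∫sin(5x)² dx = 625·π/2 = 625*π/2.
  (u')² cross terms: 2·(6)·(25)·∫cos(2x)·sin(5x) dx = 300·(10/21) = 1000/7.
  So ∫_0^π (u')² dx = 18*π + 625*π/2 + 1000/7 = 1000/7 + 661*π/2.
||u||_{H^1}^2 = (40/7 + 17*π) + (1000/7 + 661*π/2) = 1040/7 + 695*π/2.


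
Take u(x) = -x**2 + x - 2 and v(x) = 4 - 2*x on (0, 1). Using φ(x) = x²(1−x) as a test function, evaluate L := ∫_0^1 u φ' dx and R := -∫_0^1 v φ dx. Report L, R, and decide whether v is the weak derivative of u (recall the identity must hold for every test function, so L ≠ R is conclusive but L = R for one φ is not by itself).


LHS = 1/60, RHS = -7/30. No, v is not the weak derivative of u.

u(x) = -x**2 + x - 2, classical derivative u'(x) = 1 - 2*x.
φ(x) = x²(1−x), so φ'(x) = x*(2 - 3*x).
Note φ(0) = φ(1) = 0, so the boundary term u·φ vanishes.
LHS = ∫_0^1 u(x) φ'(x) dx = ∫_0^1 (3*x^4 - 5*x^3 + 8*x^2 - 4*x) dx. Term by term:
  ∫_0^1 3*x^4 dx = 3/5;  ∫_0^1 -5*x^3 dx = -5/4;  ∫_0^1 8*x^2 dx = 8/3;
  ∫_0^1 -4*x dx = -2.
Sum: 3/5 − 5/4 + 8/3 − 2 = 1/60.
So LHS = 1/60.
∫_0^1 v(x) φ(x) dx = ∫_0^1 (2*x^4 - 6*x^3 + 4*x^2) dx. Term by term:
  ∫_0^1 2*x^4 dx = 2/5;  ∫_0^1 -6*x^3 dx = -3/2;  ∫_0^1 4*x^2 dx = 4/3.
Sum: 2/5 − 3/2 + 4/3 = 7/30.
So RHS = -∫_0^1 v(x) φ(x) dx = -7/30.
LHS − RHS = 1/4 ≠ 0, so the identity fails.
(For a valid weak derivative the identity must hold for EVERY test function, in particular this one. The failure shows v is NOT the weak derivative of u.)
Correct weak derivative would be u'(x) = 1 - 2*x.


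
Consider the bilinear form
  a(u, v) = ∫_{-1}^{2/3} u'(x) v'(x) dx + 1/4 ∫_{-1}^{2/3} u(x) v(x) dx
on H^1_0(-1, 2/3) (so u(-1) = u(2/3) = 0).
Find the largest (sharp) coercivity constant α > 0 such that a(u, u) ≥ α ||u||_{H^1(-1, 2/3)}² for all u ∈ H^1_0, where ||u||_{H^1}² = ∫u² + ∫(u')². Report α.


α = (25 + 36*π^2)/(4*(25 + 9*π^2))

Coercivity of a(·,·) on H^1_0(-1, 2/3) means a(u, u) ≥ α ||u||_{H^1}² for every u ∈ H^1_0.
The interval has length L = 5/3, and Poincaré/coercivity depend only on L. Here a(u, u) = ∫(u')² + (1/4)·∫u².
Here 0 < c = 1/4 < 1. The condition a(u,u) ≥ α||u||_{H^1}² reads (1−α)∫(u')² ≥ (α−c)∫u². Any admissible α is ≤ 1 (rapidly oscillating u have ∫u²/∫(u')² → 0), and α = 1 would force 0 ≥ (1−c)∫u², impossible since c < 1; so 1−α > 0. By the sharp Poincaré inequality on H^1_0 of an interval of length L, ∫(u')² ≥ (π/L)²∫u² with equality for the first sine mode sin(π(x−x₀)/L) (x₀ the left endpoint), so the inequality holds for all u iff (1−α)(π/L)² ≥ α − c, i.e. α ≤ ((π/L)² + c)/((π/L)² + 1) = (1 + c(L/π)²)/(1 + (L/π)²). With (π/L)² = 9*π^2/25 and c = 1/4, the largest admissible constant is α = ((π/L)² + c)/((π/L)² + 1).
Simplifying, α = (25 + 36*π^2)/(4*(25 + 9*π^2)).


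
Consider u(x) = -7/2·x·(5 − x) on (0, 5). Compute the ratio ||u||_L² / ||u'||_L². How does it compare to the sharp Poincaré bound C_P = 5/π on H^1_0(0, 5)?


||u||_L² / ||u'||_L² = sqrt(10)/2 < C_P = 5/π.

u(x) = -7/2·x·(5 − x), so u'(x) = 7*x - 35/2.
u(x) = -7/2·x·(5 − x) vanishes at x = 0 and x = 5, so u ∈ H^1_0(0, 5). Differentiate via the product rule and integrate the resulting polynomials term by term.
  ∫_0^5 u² dx = ∫_0^5 (49*x^4/4 - 245*x^3/2 + 1225*x^2/4) dx. Term by term:
    ∫_0^5 49*x^4/4 dx = 30625/4;  ∫_0^5 -245*x^3/2 dx = -153125/8;  ∫_0^5 1225*x^2/4 dx = 153125/12.
  Sum: 30625/4 − 153125/8 + 153125/12 = 30625/24.
  ∫_0^5 (u')² dx = ∫_0^5 (49*x^2 - 245*x + 1225/4) dx. Term by term:
    ∫_0^5 49*x^2 dx = 6125/3;  ∫_0^5 -245*x dx = -6125/2;  ∫_0^5 1225/4 dx = 6125/4.
  Sum: 6125/3 − 6125/2 + 6125/4 = 6125/12.
∫_0^5 u² dx = 30625/24, so ||u||_L² = 175*sqrt(6)/12.
∫_0^5 (u')² dx = 6125/12, so ||u'||_L² = 35*sqrt(15)/6.
Ratio ||u||_L² / ||u'||_L² = sqrt(10)/2.
Sharp Poincaré constant on H^1_0(0, 5) is C_P = L/π = 5/π, achieved by sin(π/5·x).
A polynomial bump cannot attain the sharp Poincaré constant (only the first sine eigenfunction does), so the ratio is strictly less than C_P, consistent with ||u||_L² ≤ C_P ||u'||_L².


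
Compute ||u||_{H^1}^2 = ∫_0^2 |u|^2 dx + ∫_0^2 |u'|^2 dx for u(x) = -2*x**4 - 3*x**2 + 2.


||u||_{H^1}^2 = 727672/315

The H^1 norm (squared) on an interval (0, L) is
  ||u||_{H^1}^2 = ∫_0^L u(x)^2 dx + ∫_0^L u'(x)^2 dx.
Compute u'(x) = -8*x**3 - 6*x.
Then u(x)^2 = 4*x**8 + 12*x**6 + x**4 - 12*x**2 + 4 and u'(x)^2 = 64*x**6 + 96*x**4 + 36*x**2.
Integrate each monomial from 0 to 2 using ∫_0^2 c·x^n dx = c·2^(n+1)/(n+1):
  ∫_0^2 u(x)^2 dx = ∫_0^2 (4*x^8 + 12*x^6 + x^4 - 12*x^2 + 4) dx. Term by term:
    ∫_0^2 4*x^8 dx = 2048/9;  ∫_0^2 12*x^6 dx = 1536/7;  ∫_0^2 x^4 dx = 32/5;
    ∫_0^2 -12*x^2 dx = -32;  ∫_0^2 4 dx = 8.
  Sum: 2048/9 + 1536/7 + 32/5 − 32 + 8 = 135256/315.
  ∫_0^2 u'(x)^2 dx = ∫_0^2 (64*x^6 + 96*x^4 + 36*x^2) dx. Term by term:
    ∫_0^2 64*x^6 dx = 8192/7;  ∫_0^2 96*x^4 dx = 3072/5;  ∫_0^2 36*x^2 dx = 96.
  Sum: 8192/7 + 3072/5 + 96 = 65824/35.
Adding: ||u||_{H^1}^2 = 135256/315 + 65824/35 = 727672/315.


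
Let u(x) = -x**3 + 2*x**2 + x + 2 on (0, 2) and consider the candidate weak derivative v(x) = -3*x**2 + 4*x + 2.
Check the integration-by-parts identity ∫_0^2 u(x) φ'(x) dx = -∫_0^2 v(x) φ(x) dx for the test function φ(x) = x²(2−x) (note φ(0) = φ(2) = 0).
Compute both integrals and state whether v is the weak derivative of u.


LHS = -4/3, RHS = -8/3. No, v is not the weak derivative of u.

u(x) = -x**3 + 2*x**2 + x + 2, classical derivative u'(x) = -3*x**2 + 4*x + 1.
φ(x) = x²(2−x), so φ'(x) = x*(4 - 3*x).
Note φ(0) = φ(2) = 0, so the boundary term u·φ vanishes.
LHS = ∫_0^2 u(x) φ'(x) dx = ∫_0^2 (3*x^5 - 10*x^4 + 5*x^3 - 2*x^2 + 8*x) dx. Term by term:
  ∫_0^2 3*x^5 dx = 32;  ∫_0^2 -10*x^4 dx = -64;  ∫_0^2 5*x^3 dx = 20;
  ∫_0^2 -2*x^2 dx = -16/3;  ∫_0^2 8*x dx = 16.
Sum: 32 − 64 + 20 − 16/3 + 16 = -4/3.
So LHS = -4/3.
∫_0^2 v(x) φ(x) dx = ∫_0^2 (3*x^5 - 10*x^4 + 6*x^3 + 4*x^2) dx. Term by term:
  ∫_0^2 3*x^5 dx = 32;  ∫_0^2 -10*x^4 dx = -64;  ∫_0^2 6*x^3 dx = 24;
  ∫_0^2 4*x^2 dx = 32/3.
Sum: 32 − 64 + 24 + 32/3 = 8/3.
So RHS = -∫_0^2 v(x) φ(x) dx = -8/3.
LHS − RHS = 4/3 ≠ 0, so the identity fails.
(For a valid weak derivative the identity must hold for EVERY test function, in particular this one. The failure shows v is NOT the weak derivative of u.)
Correct weak derivative would be u'(x) = -3*x**2 + 4*x + 1.


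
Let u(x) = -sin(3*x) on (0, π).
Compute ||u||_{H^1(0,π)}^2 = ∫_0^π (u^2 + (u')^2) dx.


||u||_{H^1(0,π)}^2 = 5*π

u'(x) = -3*cos(3*x).
Expand u² and (u')² and integrate term by term on (0, π), using: for integers n ≥ 1, ∫_0^π sin²(nx) dx = ∫_0^π cos²(nx) dx = π/2; for n ≠ n', ∫_0^π sin(nx)sin(n'x) dx = ∫_0^π cos(nx)cos(n'x) dx = 0; and by product-to-sum, ∫_0^π sin(nx)cos(n'x) dx = ½∫_0^π [sin((n+n')x) + sin((n−n')x)] dx, which is 0 when n+n' is even and 2n/(n²−n'²) when n+n' is odd (it need not vanish on (0, π)).
  u² squared terms: (-1)²·∫sin(3x)² dx = 1·π/2 = π/2.
  So ∫_0^π u² dx = π/2.
  (u')² squared terms: (-3)²·∫cos(3x)² dx = 9·π/2 = 9*π/2.
  So ∫_0^π (u')² dx = 9*π/2.
||u||_{H^1}^2 = (π/2) + (9*π/2) = 5*π.


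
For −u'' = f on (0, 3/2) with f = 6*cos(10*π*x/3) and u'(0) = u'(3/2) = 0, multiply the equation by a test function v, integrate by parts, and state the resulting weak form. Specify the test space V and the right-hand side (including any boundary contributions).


V = H^1(0, 3/2) (no boundary constraint on v; u is determined up to an additive constant); weak form: ∫_0^3/2 u'v' dx = ∫_0^3/2 (6*cos(10*π*x/3)) v dx for all v ∈ V.

Multiply both sides by a test function v and integrate from 0 to 3/2:
  ∫_0^3/2 −u''(x) v(x) dx = ∫_0^3/2 f(x) v(x) dx.
Integrate the LHS by parts once:
  ∫_0^3/2 −u'' v dx = −[u'(x) v(x)]_0^3/2 + ∫_0^3/2 u'(x) v'(x) dx.
Thus ∫_0^3/2 u'(x) v'(x) dx = ∫_0^3/2 f(x) v(x) dx + [u'(x) v(x)]_0^3/2.
Choose V so that boundary terms are either known or forced to vanish.
u has homogeneous Neumann: u'(0) = u'(3/2) = 0. So [u' v]_0^3/2 = 0·v(3/2) − 0·v(0) = 0 for any v; take V = H^1(0, 3/2).
Weak formulation: find u (satisfying any essential BC) such that ∫_0^3/2 u'(x) v'(x) dx = ∫_0^3/2 f v dx for all v ∈ V (homogeneous Neumann, so boundary terms vanish).
Substituting f(x) = 6*cos(10*π*x/3), the right-hand side is ∫_0^3/2 (6*cos(10*π*x/3)) v dx.
Compatibility check (pure Neumann): taking v ≡ 1 ∈ V gives 0 = ∫_0^3/2 f dx + (0) − (0), i.e. ∫_0^3/2 f dx must equal u'(0) − u'(3/2) = 0. Indeed ∫_0^3/2 (6*cos(10*π*x/3)) dx = 0, so the data are compatible. The solution is then unique only up to an additive constant (fix it e.g. by requiring ∫_0^3/2 u dx = 0).


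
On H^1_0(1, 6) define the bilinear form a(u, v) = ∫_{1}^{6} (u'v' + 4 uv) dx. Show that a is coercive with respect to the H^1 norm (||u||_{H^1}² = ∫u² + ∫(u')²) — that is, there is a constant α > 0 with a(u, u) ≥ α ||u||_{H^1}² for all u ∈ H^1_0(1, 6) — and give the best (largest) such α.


α = 1

Coercivity of a(·,·) on H^1_0(1, 6) means a(u, u) ≥ α ||u||_{H^1}² for every u ∈ H^1_0.
The interval has length L = 5, and Poincaré/coercivity depend only on L. Here a(u, u) = ∫(u')² + (4)·∫u².
Here c = 4 ≥ 1, so a(u,u) = ∫(u')² + c∫u² ≥ ∫(u')² + ∫u² = ||u||_{H^1}², i.e. α = 1 works. No larger α is possible: a(u,u) ≥ α||u||_{H^1}² means (1−α)∫(u')² ≥ (α−c)∫u², and for the modes u_n = sin(nπ(x−x₀)/L) (x₀ the left endpoint) one has ∫u_n²/∫(u_n')² = (L/(nπ))² → 0, so a(u_n,u_n)/||u_n||_{H^1}² → 1. Hence the optimal constant is α = 1.
Therefore α = 1.


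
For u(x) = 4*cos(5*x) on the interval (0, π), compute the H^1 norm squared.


||u||_{H^1(0,π)}^2 = 208*π

u'(x) = -20*sin(5*x).
Expand u² and (u')² and integrate term by term on (0, π), using: for integers n ≥ 1, ∫_0^π sin²(nx) dx = ∫_0^π cos²(nx) dx = π/2; for n ≠ n', ∫_0^π sin(nx)sin(n'x) dx = ∫_0^π cos(nx)cos(n'x) dx = 0; and by product-to-sum, ∫_0^π sin(nx)cos(n'x) dx = ½∫_0^π [sin((n+n')x) + sin((n−n')x)] dx, which is 0 when n+n' is even and 2n/(n²−n'²) when n+n' is odd (it need not vanish on (0, π)).
  u² squared terms: (4)²·∫cos(5x)² dx = 16·π/2 = 8*π.
  So ∫_0^π u² dx = 8*π.
  (u')² squared terms: (-20)²·∫sin(5x)² dx = 400·π/2 = 200*π.
  So ∫_0^π (u')² dx = 200*π.
||u||_{H^1}^2 = (8*π) + (200*π) = 208*π.


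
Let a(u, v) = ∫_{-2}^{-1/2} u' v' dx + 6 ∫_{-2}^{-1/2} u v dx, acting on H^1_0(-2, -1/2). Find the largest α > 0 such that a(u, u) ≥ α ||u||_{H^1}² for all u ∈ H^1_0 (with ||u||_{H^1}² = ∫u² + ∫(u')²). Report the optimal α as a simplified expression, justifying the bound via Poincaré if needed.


α = 1

Coercivity of a(·,·) on H^1_0(-2, -1/2) means a(u, u) ≥ α ||u||_{H^1}² for every u ∈ H^1_0.
The interval has length L = 3/2, and Poincaré/coercivity depend only on L. Here a(u, u) = ∫(u')² + (6)·∫u².
Here c = 6 ≥ 1, so a(u,u) = ∫(u')² + c∫u² ≥ ∫(u')² + ∫u² = ||u||_{H^1}², i.e. α = 1 works. No larger α is possible: a(u,u) ≥ α||u||_{H^1}² means (1−α)∫(u')² ≥ (α−c)∫u², and for the modes u_n = sin(nπ(x−x₀)/L) (x₀ the left endpoint) one has ∫u_n²/∫(u_n')² = (L/(nπ))² → 0, so a(u_n,u_n)/||u_n||_{H^1}² → 1. Hence the optimal constant is α = 1.
Therefore α = 1.


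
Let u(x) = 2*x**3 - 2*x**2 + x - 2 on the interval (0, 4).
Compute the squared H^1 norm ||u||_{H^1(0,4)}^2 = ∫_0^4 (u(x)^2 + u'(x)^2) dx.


||u||_{H^1}^2 = 342492/35

The H^1 norm (squared) on an interval (0, L) is
  ||u||_{H^1}^2 = ∫_0^L u(x)^2 dx + ∫_0^L u'(x)^2 dx.
Compute u'(x) = 6*x**2 - 4*x + 1.
Then u(x)^2 = 4*x**6 - 8*x**5 + 8*x**4 - 12*x**3 + 9*x**2 - 4*x + 4 and u'(x)^2 = 36*x**4 - 48*x**3 + 28*x**2 - 8*x + 1.
Integrate each monomial from 0 to 4 using ∫_0^4 c·x^n dx = c·4^(n+1)/(n+1):
  ∫_0^4 u(x)^2 dx = ∫_0^4 (4*x^6 - 8*x^5 + 8*x^4 - 12*x^3 + 9*x^2 - 4*x + 4) dx. Term by term:
    ∫_0^4 4*x^6 dx = 65536/7;  ∫_0^4 -8*x^5 dx = -16384/3;  ∫_0^4 8*x^4 dx = 8192/5;
    ∫_0^4 -12*x^3 dx = -768;  ∫_0^4 9*x^2 dx = 192;  ∫_0^4 -4*x dx = -32;
    ∫_0^4 4 dx = 16.
  Sum: 65536/7 − 16384/3 + 8192/5 − 768 + 192 − 32 + 16 = 519472/105.
  ∫_0^4 u'(x)^2 dx = ∫_0^4 (36*x^4 - 48*x^3 + 28*x^2 - 8*x + 1) dx. Term by term:
    ∫_0^4 36*x^4 dx = 36864/5;  ∫_0^4 -48*x^3 dx = -3072;  ∫_0^4 28*x^2 dx = 1792/3;
    ∫_0^4 -8*x dx = -64;  ∫_0^4 1 dx = 4.
  Sum: 36864/5 − 3072 + 1792/3 − 64 + 4 = 72572/15.
Adding: ||u||_{H^1}^2 = 519472/105 + 72572/15 = 342492/35.


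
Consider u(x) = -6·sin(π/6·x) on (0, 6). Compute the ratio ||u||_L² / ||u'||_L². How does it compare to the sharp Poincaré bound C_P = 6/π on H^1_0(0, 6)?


||u||_L² / ||u'||_L² = 6/π = C_P.

u(x) = -6·sin(π/6·x), so u'(x) = -π*cos(π*x/6).
Writing u(x) = A·sin(kπx/L) with A = -6 and k = 1, use ∫_0^L sin²(kπx/L) dx = L/2 and ∫_0^L cos²(kπx/L) dx = L/2.
u² = 36·sin²(π/6·x) and (u')² = π^2·cos²(π/6·x), and each of sin², cos² integrates to L/2 = 3 over (0, 6).
∫_0^6 u² dx = 108, so ||u||_L² = 6*sqrt(3).
∫_0^6 (u')² dx = 3*π^2, so ||u'||_L² = sqrt(3)*π.
Ratio ||u||_L² / ||u'||_L² = 6/π.
Sharp Poincaré constant on H^1_0(0, 6) is C_P = L/π = 6/π, achieved by sin(π/6·x).
This is the k = 1 eigenfunction (up to amplitude), so the ratio equals the sharp Poincaré constant exactly.


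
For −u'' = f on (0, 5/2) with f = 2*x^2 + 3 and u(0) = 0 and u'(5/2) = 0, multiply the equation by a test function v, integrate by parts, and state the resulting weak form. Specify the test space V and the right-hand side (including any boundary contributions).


V = {v ∈ H^1(0, 5/2) : v(0) = 0} (test functions vanish at x = 0 where u is specified); weak form: ∫_0^5/2 u'v' dx = ∫_0^5/2 (2*x^2 + 3) v dx for all v ∈ V.

Multiply both sides by a test function v and integrate from 0 to 5/2:
  ∫_0^5/2 −u''(x) v(x) dx = ∫_0^5/2 f(x) v(x) dx.
Integrate the LHS by parts once:
  ∫_0^5/2 −u'' v dx = −[u'(x) v(x)]_0^5/2 + ∫_0^5/2 u'(x) v'(x) dx.
Thus ∫_0^5/2 u'(x) v'(x) dx = ∫_0^5/2 f(x) v(x) dx + [u'(x) v(x)]_0^5/2.
Choose V so that boundary terms are either known or forced to vanish.
Mixed BC: u(0) = 0 (Dirichlet) and u'(5/2) = 0 (Neumann). Define V = {v ∈ H^1(0, 5/2) : v(0) = 0}. Then [u' v]_0^5/2 = u'(5/2)·v(5/2) − u'(0)·0 = 0.
Weak formulation: find u (satisfying any essential BC) such that ∫_0^5/2 u'(x) v'(x) dx = ∫_0^5/2 f v dx for all v ∈ V (Dirichlet at 0 absorbed into V; the Neumann datum at x = 5/2 is zero, so no boundary term remains).
Substituting f(x) = 2*x^2 + 3, the right-hand side is ∫_0^5/2 (2*x^2 + 3) v dx.


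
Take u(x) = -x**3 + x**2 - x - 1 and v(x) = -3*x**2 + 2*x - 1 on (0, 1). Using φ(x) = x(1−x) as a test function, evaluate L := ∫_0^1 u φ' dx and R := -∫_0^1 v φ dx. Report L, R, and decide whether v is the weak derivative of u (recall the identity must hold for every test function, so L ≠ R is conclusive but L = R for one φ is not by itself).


LHS = 3/20, RHS = 3/20. Yes, v = u' weakly.

u(x) = -x**3 + x**2 - x - 1, classical derivative u'(x) = -3*x**2 + 2*x - 1.
φ(x) = x(1−x), so φ'(x) = 1 - 2*x.
Note φ(0) = φ(1) = 0, so the boundary term u·φ vanishes.
LHS = ∫_0^1 u(x) φ'(x) dx = ∫_0^1 (2*x^4 - 3*x^3 + 3*x^2 + x - 1) dx. Term by term:
  ∫_0^1 2*x^4 dx = 2/5;  ∫_0^1 -3*x^3 dx = -3/4;  ∫_0^1 3*x^2 dx = 1;
  ∫_0^1 x dx = 1/2;  ∫_0^1 -1 dx = -1.
Sum: 2/5 − 3/4 + 1 + 1/2 − 1 = 3/20.
So LHS = 3/20.
∫_0^1 v(x) φ(x) dx = ∫_0^1 (3*x^4 - 5*x^3 + 3*x^2 - x) dx. Term by term:
  ∫_0^1 3*x^4 dx = 3/5;  ∫_0^1 -5*x^3 dx = -5/4;  ∫_0^1 3*x^2 dx = 1;
  ∫_0^1 -x dx = -1/2.
Sum: 3/5 − 5/4 + 1 − 1/2 = -3/20.
So RHS = -∫_0^1 v(x) φ(x) dx = 3/20.
LHS = RHS, so the identity holds for this test φ.
Moreover u is smooth here and v(x) = u'(x) = -3*x**2 + 2*x - 1 pointwise, so the identity holds for every test function. Hence v is the weak derivative of u.


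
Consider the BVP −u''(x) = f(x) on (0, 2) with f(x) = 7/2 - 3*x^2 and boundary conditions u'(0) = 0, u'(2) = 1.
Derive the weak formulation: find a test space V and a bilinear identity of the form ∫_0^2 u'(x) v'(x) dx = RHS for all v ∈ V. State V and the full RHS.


V = H^1(0, 2) (v unrestricted at boundary; u is determined up to an additive constant); weak form: ∫_0^2 u'v' dx = ∫_0^2 (7/2 - 3*x^2) v dx + v(2) for all v ∈ V.

Multiply both sides by a test function v and integrate from 0 to 2:
  ∫_0^2 −u''(x) v(x) dx = ∫_0^2 f(x) v(x) dx.
Integrate the LHS by parts once:
  ∫_0^2 −u'' v dx = −[u'(x) v(x)]_0^2 + ∫_0^2 u'(x) v'(x) dx.
Thus ∫_0^2 u'(x) v'(x) dx = ∫_0^2 f(x) v(x) dx + [u'(x) v(x)]_0^2.
Choose V so that boundary terms are either known or forced to vanish.
u has inhomogeneous Neumann u'(0) = 0, u'(2) = 1. [u' v]_0^2 = (1)·v(2) − (0)·v(0) = v(2). Take V = H^1(0, 2); boundary term becomes part of RHS.
Weak formulation: find u (satisfying any essential BC) such that ∫_0^2 u'(x) v'(x) dx = ∫_0^2 f v dx + v(2) for all v ∈ V (Neumann data are natural BCs: they enter the RHS as boundary terms).
Substituting f(x) = 7/2 - 3*x^2, the right-hand side is ∫_0^2 (7/2 - 3*x^2) v dx + v(2).
Compatibility check (pure Neumann): taking v ≡ 1 ∈ V gives 0 = ∫_0^2 f dx + (1) − (0), i.e. ∫_0^2 f dx must equal u'(0) − u'(2) = -1. Indeed ∫_0^2 (7/2 - 3*x^2) dx = -1, so the data are compatible. The solution is then unique only up to an additive constant (fix it e.g. by requiring ∫_0^2 u dx = 0).


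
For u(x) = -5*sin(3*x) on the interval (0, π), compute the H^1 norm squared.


||u||_{H^1(0,π)}^2 = 125*π

u'(x) = -15*cos(3*x).
Expand u² and (u')² and integrate term by term on (0, π), using: for integers n ≥ 1, ∫_0^π sin²(nx) dx = ∫_0^π cos²(nx) dx = π/2; for n ≠ n', ∫_0^π sin(nx)sin(n'x) dx = ∫_0^π cos(nx)cos(n'x) dx = 0; and by product-to-sum, ∫_0^π sin(nx)cos(n'x) dx = ½∫_0^π [sin((n+n')x) + sin((n−n')x)] dx, which is 0 when n+n' is even and 2n/(n²−n'²) when n+n' is odd (it need not vanish on (0, π)).
  u² squared terms: (-5)²·∫sin(3x)² dx = 25·π/2 = 25*π/2.
  So ∫_0^π u² dx = 25*π/2.
  (u')² squared terms: (-15)²·∫cos(3x)² dx = 225·π/2 = 225*π/2.
  So ∫_0^π (u')² dx = 225*π/2.
||u||_{H^1}^2 = (25*π/2) + (225*π/2) = 125*π.


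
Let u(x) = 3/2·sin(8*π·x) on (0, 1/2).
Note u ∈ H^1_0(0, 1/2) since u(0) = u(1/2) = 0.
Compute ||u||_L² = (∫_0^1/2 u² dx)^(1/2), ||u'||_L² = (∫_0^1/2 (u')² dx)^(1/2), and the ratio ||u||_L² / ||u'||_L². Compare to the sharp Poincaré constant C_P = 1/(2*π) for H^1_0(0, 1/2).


||u||_L² / ||u'||_L² = 1/(8*π) < C_P = 1/(2*π).

u(x) = 3/2·sin(8*π·x), so u'(x) = 12*π*cos(8*π*x).
Writing u(x) = A·sin(kπx/L) with A = 3/2 and k = 4, use ∫_0^L sin²(kπx/L) dx = L/2 and ∫_0^L cos²(kπx/L) dx = L/2.
u² = 9/4·sin²(8*π·x) and (u')² = 144*π^2·cos²(8*π·x), and each of sin², cos² integrates to L/2 = 1/4 over (0, 1/2).
∫_0^1/2 u² dx = 9/16, so ||u||_L² = 3/4.
∫_0^1/2 (u')² dx = 36*π^2, so ||u'||_L² = 6*π.
Ratio ||u||_L² / ||u'||_L² = 1/(8*π).
Sharp Poincaré constant on H^1_0(0, 1/2) is C_P = L/π = 1/(2*π), achieved by sin(2*π·x).
This is the k = 4 harmonic; the ratio L/(kπ) is strictly less than C_P = L/π, consistent with the sharp inequality ||u||_L² ≤ C_P ||u'||_L².


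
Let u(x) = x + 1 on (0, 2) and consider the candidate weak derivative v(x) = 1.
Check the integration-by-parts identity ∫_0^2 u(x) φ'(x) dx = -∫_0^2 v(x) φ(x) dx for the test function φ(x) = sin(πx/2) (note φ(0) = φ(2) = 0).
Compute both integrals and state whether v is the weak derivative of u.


LHS = -4/π, RHS = -4/π. Yes, v = u' weakly.

u(x) = x + 1, classical derivative u'(x) = 1.
φ(x) = sin(πx/2), so φ'(x) = π*cos(π*x/2)/2.
Note φ(0) = φ(2) = 0, so the boundary term u·φ vanishes.
LHS = ∫_0^2 u(x) φ'(x) dx = ∫_0^2 (π*x*cos(π*x/2)/2 + π*cos(π*x/2)/2) dx. Term by term:
  ∫_0^2 π*cos(π*x/2)/2 dx = 0;  ∫_0^2 π*x*cos(π*x/2)/2 dx = -4/π.
Sum: 0 − 4/π = -4/π.
So LHS = -4/π.
∫_0^2 v(x) φ(x) dx = ∫_0^2 (sin(π*x/2)) dx. Term by term:
  ∫_0^2 sin(π*x/2) dx = 4/π.
So RHS = -∫_0^2 v(x) φ(x) dx = -4/π.
LHS = RHS, so the identity holds for this test φ.
Moreover u is smooth here and v(x) = u'(x) = 1 pointwise, so the identity holds for every test function. Hence v is the weak derivative of u.


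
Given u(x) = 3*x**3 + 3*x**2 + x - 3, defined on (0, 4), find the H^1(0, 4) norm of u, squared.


||u||_{H^1}^2 = 6303704/105

The H^1 norm (squared) on an interval (0, L) is
  ||u||_{H^1}^2 = ∫_0^L u(x)^2 dx + ∫_0^L u'(x)^2 dx.
Compute u'(x) = 9*x**2 + 6*x + 1.
Then u(x)^2 = 9*x**6 + 18*x**5 + 15*x**4 - 12*x**3 - 17*x**2 - 6*x + 9 and u'(x)^2 = 81*x**4 + 108*x**3 + 54*x**2 + 12*x + 1.
Integrate each monomial from 0 to 4 using ∫_0^4 c·x^n dx = c·4^(n+1)/(n+1):
  ∫_0^4 u(x)^2 dx = ∫_0^4 (9*x^6 + 18*x^5 + 15*x^4 - 12*x^3 - 17*x^2 - 6*x + 9) dx. Term by term:
    ∫_0^4 9*x^6 dx = 147456/7;  ∫_0^4 18*x^5 dx = 12288;  ∫_0^4 15*x^4 dx = 3072;
    ∫_0^4 -12*x^3 dx = -768;  ∫_0^4 -17*x^2 dx = -1088/3;  ∫_0^4 -6*x dx = -48;
    ∫_0^4 9 dx = 36.
  Sum: 147456/7 + 12288 + 3072 − 768 − 1088/3 − 48 + 36 = 740932/21.
  ∫_0^4 u'(x)^2 dx = ∫_0^4 (81*x^4 + 108*x^3 + 54*x^2 + 12*x + 1) dx. Term by term:
    ∫_0^4 81*x^4 dx = 82944/5;  ∫_0^4 108*x^3 dx = 6912;  ∫_0^4 54*x^2 dx = 1152;
    ∫_0^4 12*x dx = 96;  ∫_0^4 1 dx = 4.
  Sum: 82944/5 + 6912 + 1152 + 96 + 4 = 123764/5.
Adding: ||u||_{H^1}^2 = 740932/21 + 123764/5 = 6303704/105.


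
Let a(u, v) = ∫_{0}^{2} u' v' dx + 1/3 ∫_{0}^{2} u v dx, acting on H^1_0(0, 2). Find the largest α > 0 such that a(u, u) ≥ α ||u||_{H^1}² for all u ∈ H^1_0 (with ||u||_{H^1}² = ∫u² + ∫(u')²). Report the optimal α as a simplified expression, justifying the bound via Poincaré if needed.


α = (4/3 + π^2)/(4 + π^2)

Coercivity of a(·,·) on H^1_0(0, 2) means a(u, u) ≥ α ||u||_{H^1}² for every u ∈ H^1_0.
The interval has length L = 2, and Poincaré/coercivity depend only on L. Here a(u, u) = ∫(u')² + (1/3)·∫u².
Here 0 < c = 1/3 < 1. The condition a(u,u) ≥ α||u||_{H^1}² reads (1−α)∫(u')² ≥ (α−c)∫u². Any admissible α is ≤ 1 (rapidly oscillating u have ∫u²/∫(u')² → 0), and α = 1 would force 0 ≥ (1−c)∫u², impossible since c < 1; so 1−α > 0. By the sharp Poincaré inequality on H^1_0 of an interval of length L, ∫(u')² ≥ (π/L)²∫u² with equality for the first sine mode sin(π(x−x₀)/L) (x₀ the left endpoint), so the inequality holds for all u iff (1−α)(π/L)² ≥ α − c, i.e. α ≤ ((π/L)² + c)/((π/L)² + 1) = (1 + c(L/π)²)/(1 + (L/π)²). With (π/L)² = π^2/4 and c = 1/3, the largest admissible constant is α = ((π/L)² + c)/((π/L)² + 1).
Simplifying, α = (4/3 + π^2)/(4 + π^2).


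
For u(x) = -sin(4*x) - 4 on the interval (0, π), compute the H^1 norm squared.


||u||_{H^1(0,π)}^2 = 49*π/2

u'(x) = -4*cos(4*x).
Expand u² and (u')² and integrate term by term on (0, π), using: for integers n ≥ 1, ∫_0^π sin²(nx) dx = ∫_0^π cos²(nx) dx = π/2; for n ≠ n', ∫_0^π sin(nx)sin(n'x) dx = ∫_0^π cos(nx)cos(n'x) dx = 0; and by product-to-sum, ∫_0^π sin(nx)cos(n'x) dx = ½∫_0^π [sin((n+n')x) + sin((n−n')x)] dx, which is 0 when n+n' is even and 2n/(n²−n'²) when n+n' is odd (it need not vanish on (0, π)). For the constant mode: ∫_0^π 1 dx = π, ∫_0^π cos(nx) dx = 0, ∫_0^π sin(nx) dx = (1−(−1)^n)/n.
  u² squared terms: (-4)²·∫1 dx = 16·π = 16*π;  (-1)²·∫sin(4x)² dx = 1·π/2 = π/2.
  u² cross terms: 2·(-4)·(-1)·∫1·sin(4x) dx = 8·(0) = 0.
  So ∫_0^π u² dx = 16*π + π/2 + 0 = 33*π/2.
  (u')² squared terms: (-4)²·∫cos(4x)² dx = 16·π/2 = 8*π.
  So ∫_0^π (u')² dx = 8*π.
||u||_{H^1}^2 = (33*π/2) + (8*π) = 49*π/2.


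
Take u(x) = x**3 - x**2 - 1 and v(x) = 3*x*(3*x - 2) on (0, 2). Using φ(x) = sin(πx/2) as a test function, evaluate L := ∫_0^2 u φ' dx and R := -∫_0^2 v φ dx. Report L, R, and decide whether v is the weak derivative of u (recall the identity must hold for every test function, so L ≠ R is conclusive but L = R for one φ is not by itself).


LHS = -16/π + 96/π^3, RHS = -48/π + 288/π^3. No, v is not the weak derivative of u.

u(x) = x**3 - x**2 - 1, classical derivative u'(x) = 3*x**2 - 2*x.
φ(x) = sin(πx/2), so φ'(x) = π*cos(π*x/2)/2.
Note φ(0) = φ(2) = 0, so the boundary term u·φ vanishes.
LHS = ∫_0^2 u(x) φ'(x) dx = ∫_0^2 (π*x^3*cos(π*x/2)/2 - π*x^2*cos(π*x/2)/2 - π*cos(π*x/2)/2) dx. Term by term:
  ∫_0^2 -π*cos(π*x/2)/2 dx = 0;  ∫_0^2 π*x^3*cos(π*x/2)/2 dx = -24/π + 96/π^3;  ∫_0^2 -π*x^2*cos(π*x/2)/2 dx = 8/π.
Sum: 0 + -24/π + 96/π^3 + 8/π = -16/π + 96/π^3.
So LHS = -16/π + 96/π^3.
∫_0^2 v(x) φ(x) dx = ∫_0^2 (9*x^2*sin(π*x/2) - 6*x*sin(π*x/2)) dx. Term by term:
  ∫_0^2 -6*x*sin(π*x/2) dx = -24/π;  ∫_0^2 9*x^2*sin(π*x/2) dx = -288/π^3 + 72/π.
Sum: -24/π + -288/π^3 + 72/π = -288/π^3 + 48/π.
So RHS = -∫_0^2 v(x) φ(x) dx = -48/π + 288/π^3.
LHS − RHS = -192/π^3 + 32/π ≠ 0, so the identity fails.
(For a valid weak derivative the identity must hold for EVERY test function, in particular this one. The failure shows v is NOT the weak derivative of u.)
Correct weak derivative would be u'(x) = 3*x**2 - 2*x.


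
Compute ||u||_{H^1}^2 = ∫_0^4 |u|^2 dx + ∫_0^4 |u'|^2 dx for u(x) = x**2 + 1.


||u||_{H^1}^2 = 1684/5

The H^1 norm (squared) on an interval (0, L) is
  ||u||_{H^1}^2 = ∫_0^L u(x)^2 dx + ∫_0^L u'(x)^2 dx.
Compute u'(x) = 2*x.
Then u(x)^2 = x**4 + 2*x**2 + 1 and u'(x)^2 = 4*x**2.
Integrate each monomial from 0 to 4 using ∫_0^4 c·x^n dx = c·4^(n+1)/(n+1):
  ∫_0^4 u(x)^2 dx = ∫_0^4 (x^4 + 2*x^2 + 1) dx. Term by term:
    ∫_0^4 x^4 dx = 1024/5;  ∫_0^4 2*x^2 dx = 128/3;  ∫_0^4 1 dx = 4.
  Sum: 1024/5 + 128/3 + 4 = 3772/15.
  ∫_0^4 u'(x)^2 dx = ∫_0^4 (4*x^2) dx. Term by term:
    ∫_0^4 4*x^2 dx = 256/3.
Adding: ||u||_{H^1}^2 = 3772/15 + 256/3 = 1684/5.


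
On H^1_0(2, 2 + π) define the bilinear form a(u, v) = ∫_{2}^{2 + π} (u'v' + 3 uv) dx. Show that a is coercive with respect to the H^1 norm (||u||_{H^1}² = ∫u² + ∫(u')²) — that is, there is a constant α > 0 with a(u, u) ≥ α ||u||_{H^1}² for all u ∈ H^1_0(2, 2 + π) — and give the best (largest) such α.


α = 1

Coercivity of a(·,·) on H^1_0(2, 2 + π) means a(u, u) ≥ α ||u||_{H^1}² for every u ∈ H^1_0.
The interval has length L = π, and Poincaré/coercivity depend only on L. Here a(u, u) = ∫(u')² + (3)·∫u².
Here c = 3 ≥ 1, so a(u,u) = ∫(u')² + c∫u² ≥ ∫(u')² + ∫u² = ||u||_{H^1}², i.e. α = 1 works. No larger α is possible: a(u,u) ≥ α||u||_{H^1}² means (1−α)∫(u')² ≥ (α−c)∫u², and for the modes u_n = sin(nπ(x−x₀)/L) (x₀ the left endpoint) one has ∫u_n²/∫(u_n')² = (L/(nπ))² → 0, so a(u_n,u_n)/||u_n||_{H^1}² → 1. Hence the optimal constant is α = 1.
Therefore α = 1.


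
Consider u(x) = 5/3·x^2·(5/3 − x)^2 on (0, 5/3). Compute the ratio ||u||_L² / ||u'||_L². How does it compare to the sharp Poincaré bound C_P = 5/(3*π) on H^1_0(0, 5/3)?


||u||_L² / ||u'||_L² = 5*sqrt(3)/18 < C_P = 5/(3*π).

u(x) = 5/3·x^2·(5/3 − x)^2, so u'(x) = 10*x*(3*x - 5)*(6*x - 5)/27.
u(x) = 5/3·x^2·(5/3 − x)^2 vanishes at x = 0 and x = 5/3, so u ∈ H^1_0(0, 5/3). Differentiate via the product rule and integrate the resulting polynomials term by term.
  ∫_0^5/3 u² dx = ∫_0^5/3 (25*x^8/9 - 500*x^7/27 + 1250*x^6/27 - 12500*x^5/243 + 15625*x^4/729) dx. Term by term:
    ∫_0^5/3 25*x^8/9 dx = 48828125/1594323;  ∫_0^5/3 -500*x^7/27 dx = -48828125/354294;  ∫_0^5/3 1250*x^6/27 dx = 97656250/413343;
    ∫_0^5/3 -12500*x^5/243 dx = -97656250/531441;  ∫_0^5/3 15625*x^4/729 dx = 9765625/177147.
  Sum: 48828125/1594323 − 48828125/354294 + 97656250/413343 − 97656250/531441 + 9765625/177147 = 9765625/22320522.
  ∫_0^5/3 (u')² dx = ∫_0^5/3 (400*x^6/9 - 2000*x^5/9 + 32500*x^4/81 - 25000*x^3/81 + 62500*x^2/729) dx. Term by term:
    ∫_0^5/3 400*x^6/9 dx = 31250000/137781;  ∫_0^5/3 -2000*x^5/9 dx = -15625000/19683;  ∫_0^5/3 32500*x^4/81 dx = 20312500/19683;
    ∫_0^5/3 -25000*x^3/81 dx = -3906250/6561;  ∫_0^5/3 62500*x^2/729 dx = 7812500/59049.
  Sum: 31250000/137781 − 15625000/19683 + 20312500/19683 − 3906250/6561 + 7812500/59049 = 781250/413343.
∫_0^5/3 u² dx = 9765625/22320522, so ||u||_L² = 3125*sqrt(42)/30618.
∫_0^5/3 (u')² dx = 781250/413343, so ||u'||_L² = 625*sqrt(14)/1701.
Ratio ||u||_L² / ||u'||_L² = 5*sqrt(3)/18.
Sharp Poincaré constant on H^1_0(0, 5/3) is C_P = L/π = 5/(3*π), achieved by sin(3*π/5·x).
A polynomial bump cannot attain the sharp Poincaré constant (only the first sine eigenfunction does), so the ratio is strictly less than C_P, consistent with ||u||_L² ≤ C_P ||u'||_L².


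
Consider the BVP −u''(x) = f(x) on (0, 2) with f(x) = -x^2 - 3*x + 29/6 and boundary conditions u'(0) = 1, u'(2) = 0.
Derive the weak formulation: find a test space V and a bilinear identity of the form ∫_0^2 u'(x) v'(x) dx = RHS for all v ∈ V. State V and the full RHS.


V = H^1(0, 2) (v unrestricted at boundary; u is determined up to an additive constant); weak form: ∫_0^2 u'v' dx = ∫_0^2 (-x^2 - 3*x + 29/6) v dx − v(0) for all v ∈ V.

Multiply both sides by a test function v and integrate from 0 to 2:
  ∫_0^2 −u''(x) v(x) dx = ∫_0^2 f(x) v(x) dx.
Integrate the LHS by parts once:
  ∫_0^2 −u'' v dx = −[u'(x) v(x)]_0^2 + ∫_0^2 u'(x) v'(x) dx.
Thus ∫_0^2 u'(x) v'(x) dx = ∫_0^2 f(x) v(x) dx + [u'(x) v(x)]_0^2.
Choose V so that boundary terms are either known or forced to vanish.
u has inhomogeneous Neumann u'(0) = 1, u'(2) = 0. [u' v]_0^2 = (0)·v(2) − (1)·v(0) = − v(0). Take V = H^1(0, 2); boundary term becomes part of RHS.
Weak formulation: find u (satisfying any essential BC) such that ∫_0^2 u'(x) v'(x) dx = ∫_0^2 f v dx − v(0) for all v ∈ V (Neumann data are natural BCs: they enter the RHS as boundary terms).
Substituting f(x) = -x^2 - 3*x + 29/6, the right-hand side is ∫_0^2 (-x^2 - 3*x + 29/6) v dx − v(0).
Compatibility check (pure Neumann): taking v ≡ 1 ∈ V gives 0 = ∫_0^2 f dx + (0) − (1), i.e. ∫_0^2 f dx must equal u'(0) − u'(2) = 1. Indeed ∫_0^2 (-x^2 - 3*x + 29/6) dx = 1, so the data are compatible. The solution is then unique only up to an additive constant (fix it e.g. by requiring ∫_0^2 u dx = 0).
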